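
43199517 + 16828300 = 60027817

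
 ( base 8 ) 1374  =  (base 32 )ns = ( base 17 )2ag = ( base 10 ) 764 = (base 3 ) 1001022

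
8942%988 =50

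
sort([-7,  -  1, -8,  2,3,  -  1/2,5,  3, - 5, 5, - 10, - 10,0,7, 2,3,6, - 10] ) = [ - 10, - 10, - 10,- 8, - 7, - 5 , - 1,  -  1/2, 0, 2,2,3 , 3, 3,5,  5, 6,7]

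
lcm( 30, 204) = 1020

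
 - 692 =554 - 1246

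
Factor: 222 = 2^1 * 3^1 * 37^1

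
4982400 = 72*69200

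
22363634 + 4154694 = 26518328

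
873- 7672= - 6799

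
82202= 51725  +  30477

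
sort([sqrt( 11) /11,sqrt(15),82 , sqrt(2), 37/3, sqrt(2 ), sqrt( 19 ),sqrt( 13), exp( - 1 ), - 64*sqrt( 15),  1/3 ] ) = [ - 64*sqrt( 15), sqrt (11)/11,1/3, exp( - 1), sqrt (2), sqrt( 2 ), sqrt( 13), sqrt( 15),sqrt( 19), 37/3,82]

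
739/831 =739/831 = 0.89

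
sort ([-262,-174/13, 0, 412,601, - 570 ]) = [ - 570 ,-262, - 174/13,  0,412,601] 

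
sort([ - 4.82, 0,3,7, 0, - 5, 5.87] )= [-5,-4.82, 0, 0, 3, 5.87, 7 ]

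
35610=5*7122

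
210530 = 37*5690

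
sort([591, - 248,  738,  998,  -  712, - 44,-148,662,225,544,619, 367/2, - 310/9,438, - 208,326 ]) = [-712, - 248, - 208, - 148, - 44, -310/9,367/2,225, 326, 438 , 544, 591,619, 662,738,998]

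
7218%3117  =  984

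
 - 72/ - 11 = 72/11 = 6.55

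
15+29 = 44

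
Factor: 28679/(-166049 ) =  - 7^1*13^ (  -  1 )*17^1*53^( - 1 )=- 119/689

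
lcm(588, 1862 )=11172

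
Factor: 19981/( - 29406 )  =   - 2^( - 1 )*3^ ( - 1 )*13^( - 1 ) * 53^1 = - 53/78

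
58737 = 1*58737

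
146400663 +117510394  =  263911057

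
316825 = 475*667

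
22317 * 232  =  5177544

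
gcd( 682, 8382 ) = 22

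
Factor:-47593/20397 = - 7/3  =  - 3^( - 1 )*7^1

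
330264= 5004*66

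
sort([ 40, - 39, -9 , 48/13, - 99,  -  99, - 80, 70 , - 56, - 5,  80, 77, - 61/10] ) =[ - 99,-99,  -  80, - 56, - 39,-9, - 61/10, - 5,48/13, 40,70, 77,80] 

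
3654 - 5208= - 1554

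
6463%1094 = 993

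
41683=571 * 73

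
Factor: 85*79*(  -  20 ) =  - 134300 = -2^2*5^2*17^1 *79^1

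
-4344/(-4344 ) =1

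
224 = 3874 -3650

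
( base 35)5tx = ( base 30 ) 7T3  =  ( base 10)7173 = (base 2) 1110000000101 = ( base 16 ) 1c05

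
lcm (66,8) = 264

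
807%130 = 27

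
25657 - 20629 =5028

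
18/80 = 9/40  =  0.23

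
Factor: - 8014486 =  - 2^1*1091^1*3673^1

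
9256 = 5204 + 4052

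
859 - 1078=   -  219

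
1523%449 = 176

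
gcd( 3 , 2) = 1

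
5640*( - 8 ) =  - 45120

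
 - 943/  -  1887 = 943/1887 = 0.50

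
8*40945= 327560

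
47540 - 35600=11940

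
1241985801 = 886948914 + 355036887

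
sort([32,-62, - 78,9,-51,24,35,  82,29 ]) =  [-78,-62, - 51, 9,24,29,32, 35,  82 ]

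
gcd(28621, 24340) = 1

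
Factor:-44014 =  - 2^1*59^1 * 373^1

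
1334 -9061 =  - 7727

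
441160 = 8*55145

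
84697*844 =71484268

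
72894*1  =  72894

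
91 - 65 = 26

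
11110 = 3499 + 7611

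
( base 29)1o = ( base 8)65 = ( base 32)1L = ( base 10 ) 53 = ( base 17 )32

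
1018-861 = 157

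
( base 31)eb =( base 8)675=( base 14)23b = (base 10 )445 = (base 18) 16D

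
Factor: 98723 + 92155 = 190878 = 2^1*3^1*29^1* 1097^1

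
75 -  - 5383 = 5458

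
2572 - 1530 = 1042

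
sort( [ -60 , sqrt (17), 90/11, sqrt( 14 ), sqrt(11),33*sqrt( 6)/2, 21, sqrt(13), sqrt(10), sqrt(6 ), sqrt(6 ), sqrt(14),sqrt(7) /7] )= [-60, sqrt(7 )/7 , sqrt (6 ), sqrt(6 ),sqrt(10), sqrt( 11), sqrt(13 ), sqrt( 14 ), sqrt (14), sqrt(17),  90/11  ,  21  ,  33*sqrt(6) /2]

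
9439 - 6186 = 3253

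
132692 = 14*9478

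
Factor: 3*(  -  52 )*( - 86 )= 2^3*3^1*13^1*43^1 =13416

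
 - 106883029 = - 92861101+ - 14021928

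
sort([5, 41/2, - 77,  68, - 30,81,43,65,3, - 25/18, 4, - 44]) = [ - 77, - 44, - 30,  -  25/18,3,4,5 , 41/2, 43, 65,68,81]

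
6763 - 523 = 6240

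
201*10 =2010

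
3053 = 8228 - 5175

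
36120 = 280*129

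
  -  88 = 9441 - 9529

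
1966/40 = 49 + 3/20 = 49.15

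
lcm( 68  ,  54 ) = 1836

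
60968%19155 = 3503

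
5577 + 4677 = 10254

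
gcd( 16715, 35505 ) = 5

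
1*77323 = 77323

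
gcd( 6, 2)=2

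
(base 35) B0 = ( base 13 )238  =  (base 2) 110000001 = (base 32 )C1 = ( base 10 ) 385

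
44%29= 15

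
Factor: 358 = 2^1* 179^1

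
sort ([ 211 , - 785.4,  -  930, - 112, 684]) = [ - 930,- 785.4 ,- 112,  211,684]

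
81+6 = 87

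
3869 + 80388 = 84257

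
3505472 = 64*54773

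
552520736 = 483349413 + 69171323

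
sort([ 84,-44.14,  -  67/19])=[ - 44.14 , - 67/19, 84 ] 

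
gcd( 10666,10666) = 10666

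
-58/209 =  - 1 + 151/209 = -  0.28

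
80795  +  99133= 179928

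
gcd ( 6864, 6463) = 1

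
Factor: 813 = 3^1*271^1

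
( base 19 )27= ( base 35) 1a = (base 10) 45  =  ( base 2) 101101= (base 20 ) 25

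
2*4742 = 9484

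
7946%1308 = 98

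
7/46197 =7/46197 =0.00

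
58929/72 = 818 + 11/24 = 818.46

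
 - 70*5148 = - 360360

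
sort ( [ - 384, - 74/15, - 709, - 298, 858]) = [ - 709, - 384, - 298,  -  74/15,858]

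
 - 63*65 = - 4095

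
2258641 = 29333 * 77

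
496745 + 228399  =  725144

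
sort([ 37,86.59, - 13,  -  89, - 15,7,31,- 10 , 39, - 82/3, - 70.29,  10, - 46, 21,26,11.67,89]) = [ - 89,  -  70.29, - 46, - 82/3, - 15, - 13, - 10,7,10,11.67, 21,26,31,37,39,86.59,  89]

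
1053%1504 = 1053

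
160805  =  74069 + 86736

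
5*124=620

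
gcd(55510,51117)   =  1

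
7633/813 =7633/813 = 9.39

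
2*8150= 16300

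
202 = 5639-5437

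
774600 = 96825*8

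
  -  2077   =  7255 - 9332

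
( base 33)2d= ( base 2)1001111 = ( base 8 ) 117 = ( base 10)79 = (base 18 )47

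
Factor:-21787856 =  - 2^4*1361741^1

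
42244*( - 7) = -295708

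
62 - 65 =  - 3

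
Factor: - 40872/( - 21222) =2^2*3^( - 3)*13^1  =  52/27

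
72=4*18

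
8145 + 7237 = 15382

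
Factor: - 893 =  - 19^1*47^1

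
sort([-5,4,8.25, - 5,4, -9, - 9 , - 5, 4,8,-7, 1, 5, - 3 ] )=[ - 9, - 9, - 7 , - 5, - 5, - 5, - 3, 1,4, 4, 4,  5,8,8.25] 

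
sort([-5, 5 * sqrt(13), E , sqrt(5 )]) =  [ - 5, sqrt( 5),E, 5*sqrt( 13 ) ] 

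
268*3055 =818740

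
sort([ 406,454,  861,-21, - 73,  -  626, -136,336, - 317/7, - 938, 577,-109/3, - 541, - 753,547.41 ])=[ - 938, - 753,-626,  -  541, - 136,-73, - 317/7, - 109/3, - 21,336 , 406,  454, 547.41, 577,861]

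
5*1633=8165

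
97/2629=97/2629 = 0.04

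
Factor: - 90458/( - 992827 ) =2^1*11^ (-1) * 31^1*43^( - 1)*1459^1*2099^( -1)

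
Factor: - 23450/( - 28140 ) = 2^(- 1)*3^(-1 )*5^1 = 5/6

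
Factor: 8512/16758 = 32/63=   2^5*3^(  -  2 )*7^( - 1)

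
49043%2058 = 1709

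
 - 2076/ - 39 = 692/13 = 53.23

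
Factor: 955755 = 3^2*5^1*67^1*317^1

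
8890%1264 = 42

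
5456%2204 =1048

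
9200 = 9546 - 346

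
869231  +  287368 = 1156599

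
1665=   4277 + -2612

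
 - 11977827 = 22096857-34074684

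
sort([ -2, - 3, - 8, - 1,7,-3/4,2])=[ - 8, - 3, - 2, - 1, -3/4, 2,7] 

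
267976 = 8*33497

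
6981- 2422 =4559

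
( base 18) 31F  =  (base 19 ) 2EH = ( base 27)1a6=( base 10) 1005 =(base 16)3ed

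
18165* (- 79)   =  -1435035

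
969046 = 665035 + 304011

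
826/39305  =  118/5615= 0.02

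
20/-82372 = - 1 + 20588/20593 = - 0.00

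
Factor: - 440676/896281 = - 2^2*3^2*12241^1*896281^( - 1 )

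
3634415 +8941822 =12576237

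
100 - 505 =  - 405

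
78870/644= 39435/322 =122.47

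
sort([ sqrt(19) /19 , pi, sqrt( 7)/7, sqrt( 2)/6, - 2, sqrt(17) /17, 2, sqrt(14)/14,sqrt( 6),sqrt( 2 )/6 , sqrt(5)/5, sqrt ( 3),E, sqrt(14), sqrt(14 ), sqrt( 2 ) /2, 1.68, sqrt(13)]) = [ - 2, sqrt(19 )/19,sqrt ( 2)/6 , sqrt( 2)/6, sqrt( 17)/17,  sqrt( 14)/14, sqrt( 7)/7,sqrt( 5 )/5,sqrt( 2)/2, 1.68 , sqrt( 3 ), 2, sqrt(6), E, pi, sqrt(13),sqrt (14), sqrt ( 14)] 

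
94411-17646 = 76765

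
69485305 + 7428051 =76913356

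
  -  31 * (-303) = 9393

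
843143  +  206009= 1049152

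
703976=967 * 728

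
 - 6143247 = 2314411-8457658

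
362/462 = 181/231 = 0.78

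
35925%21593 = 14332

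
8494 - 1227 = 7267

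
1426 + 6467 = 7893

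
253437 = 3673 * 69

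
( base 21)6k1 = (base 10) 3067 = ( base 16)BFB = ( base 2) 101111111011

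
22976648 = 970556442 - 947579794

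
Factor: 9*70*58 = 36540 = 2^2*3^2*5^1*7^1*29^1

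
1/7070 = 1/7070 = 0.00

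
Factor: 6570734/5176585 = 2^1*5^(  -  1)*17^( - 1 ) * 60901^( - 1)*3285367^1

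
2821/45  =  2821/45 =62.69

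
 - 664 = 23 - 687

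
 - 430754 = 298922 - 729676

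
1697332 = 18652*91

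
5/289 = 5/289=0.02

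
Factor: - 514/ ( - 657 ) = 2^1*3^ ( - 2)*73^( - 1)*257^1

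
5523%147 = 84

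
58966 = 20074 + 38892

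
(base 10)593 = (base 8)1121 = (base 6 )2425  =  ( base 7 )1505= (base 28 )L5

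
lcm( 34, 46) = 782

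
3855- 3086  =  769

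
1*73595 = 73595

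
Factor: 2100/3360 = 5/8=2^( - 3)*5^1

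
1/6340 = 1/6340 = 0.00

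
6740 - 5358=1382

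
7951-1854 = 6097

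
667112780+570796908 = 1237909688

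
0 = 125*0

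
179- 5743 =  - 5564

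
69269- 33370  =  35899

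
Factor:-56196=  - 2^2*3^2*7^1*223^1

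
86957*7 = 608699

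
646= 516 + 130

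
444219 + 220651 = 664870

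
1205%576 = 53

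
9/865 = 9/865 = 0.01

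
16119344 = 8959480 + 7159864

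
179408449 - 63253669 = 116154780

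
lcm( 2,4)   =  4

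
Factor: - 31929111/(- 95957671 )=3^2 * 17^1*41^( - 1 )*208687^1 * 2340431^( - 1)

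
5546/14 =396 + 1/7 = 396.14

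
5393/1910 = 5393/1910 = 2.82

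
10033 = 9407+626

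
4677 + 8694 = 13371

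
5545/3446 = 1 + 2099/3446 = 1.61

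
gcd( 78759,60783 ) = 3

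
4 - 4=0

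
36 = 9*4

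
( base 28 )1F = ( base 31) 1c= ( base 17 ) 29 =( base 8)53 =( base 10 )43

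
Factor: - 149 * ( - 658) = 98042  =  2^1*7^1 * 47^1 * 149^1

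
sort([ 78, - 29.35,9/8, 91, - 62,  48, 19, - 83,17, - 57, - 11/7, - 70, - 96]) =[ - 96, - 83,-70, - 62, - 57, - 29.35, - 11/7 , 9/8,17,  19, 48,78, 91]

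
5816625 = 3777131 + 2039494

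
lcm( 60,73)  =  4380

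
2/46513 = 2/46513 = 0.00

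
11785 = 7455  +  4330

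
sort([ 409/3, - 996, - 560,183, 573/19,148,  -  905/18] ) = [ - 996, - 560, - 905/18, 573/19,409/3,148, 183]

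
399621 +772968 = 1172589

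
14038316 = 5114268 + 8924048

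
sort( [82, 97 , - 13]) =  [ - 13, 82,97]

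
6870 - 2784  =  4086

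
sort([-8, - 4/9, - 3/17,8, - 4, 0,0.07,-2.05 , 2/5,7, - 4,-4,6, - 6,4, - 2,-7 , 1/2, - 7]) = [ - 8 ,-7, - 7,- 6, - 4,  -  4 , - 4 , - 2.05,-2 ,- 4/9,-3/17 , 0,0.07, 2/5,  1/2, 4  ,  6, 7,8] 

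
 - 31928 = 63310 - 95238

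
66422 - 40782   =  25640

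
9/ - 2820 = - 3/940 = - 0.00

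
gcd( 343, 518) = 7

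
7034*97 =682298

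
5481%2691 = 99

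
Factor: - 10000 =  - 2^4*5^4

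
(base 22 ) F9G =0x1d32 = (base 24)cna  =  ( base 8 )16462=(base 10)7474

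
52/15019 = 52/15019 = 0.00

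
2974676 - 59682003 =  - 56707327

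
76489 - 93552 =  -  17063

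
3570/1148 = 3 + 9/82 = 3.11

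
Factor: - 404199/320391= -463/367 = - 367^( - 1 )*463^1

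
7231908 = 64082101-56850193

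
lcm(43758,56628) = 962676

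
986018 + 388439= 1374457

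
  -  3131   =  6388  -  9519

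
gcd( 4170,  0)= 4170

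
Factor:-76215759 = -3^1*25405253^1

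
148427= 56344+92083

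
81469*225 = 18330525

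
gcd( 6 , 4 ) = 2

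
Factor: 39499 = 39499^1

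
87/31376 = 87/31376  =  0.00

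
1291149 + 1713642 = 3004791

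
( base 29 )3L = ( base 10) 108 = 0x6C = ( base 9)130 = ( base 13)84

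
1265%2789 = 1265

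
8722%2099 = 326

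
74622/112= 666 + 15/56 = 666.27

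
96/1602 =16/267=0.06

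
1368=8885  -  7517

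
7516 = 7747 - 231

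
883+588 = 1471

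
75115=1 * 75115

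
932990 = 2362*395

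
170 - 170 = 0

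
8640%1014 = 528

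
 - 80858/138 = - 40429/69 = -585.93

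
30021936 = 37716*796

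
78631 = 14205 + 64426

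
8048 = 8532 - 484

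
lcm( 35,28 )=140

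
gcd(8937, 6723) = 27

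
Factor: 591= 3^1*197^1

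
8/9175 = 8/9175 =0.00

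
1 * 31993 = 31993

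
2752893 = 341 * 8073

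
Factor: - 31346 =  - 2^1*7^1*2239^1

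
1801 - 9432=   -  7631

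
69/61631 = 69/61631 = 0.00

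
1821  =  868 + 953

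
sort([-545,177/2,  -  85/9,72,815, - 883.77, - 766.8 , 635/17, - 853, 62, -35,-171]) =[ - 883.77, - 853, - 766.8,-545 ,  -  171 ,-35, - 85/9, 635/17,62,  72,177/2 , 815]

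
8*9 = 72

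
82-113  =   - 31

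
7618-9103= - 1485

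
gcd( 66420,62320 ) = 820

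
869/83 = 869/83 = 10.47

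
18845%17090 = 1755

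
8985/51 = 2995/17  =  176.18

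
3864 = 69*56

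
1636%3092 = 1636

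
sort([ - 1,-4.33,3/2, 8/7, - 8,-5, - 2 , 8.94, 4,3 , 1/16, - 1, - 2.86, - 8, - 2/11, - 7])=[ - 8, -8, - 7,-5, - 4.33, -2.86,-2,-1 ,- 1,-2/11, 1/16, 8/7, 3/2, 3, 4, 8.94 ] 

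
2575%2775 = 2575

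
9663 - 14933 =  - 5270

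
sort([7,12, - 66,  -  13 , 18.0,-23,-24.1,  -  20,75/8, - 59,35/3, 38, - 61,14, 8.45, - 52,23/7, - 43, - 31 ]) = [  -  66 , - 61, - 59,- 52, - 43, - 31, - 24.1, - 23, - 20,-13, 23/7,7,8.45,75/8,35/3, 12,14,18.0,38]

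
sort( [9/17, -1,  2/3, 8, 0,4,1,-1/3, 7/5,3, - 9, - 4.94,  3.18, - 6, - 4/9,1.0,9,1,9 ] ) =[ - 9,-6, - 4.94, - 1, - 4/9, - 1/3, 0,9/17, 2/3,1, 1.0,1 , 7/5, 3,3.18,4,8,9,9 ] 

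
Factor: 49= 7^2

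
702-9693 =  - 8991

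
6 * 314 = 1884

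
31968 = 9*3552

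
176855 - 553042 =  - 376187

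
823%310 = 203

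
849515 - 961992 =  - 112477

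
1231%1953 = 1231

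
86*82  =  7052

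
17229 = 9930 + 7299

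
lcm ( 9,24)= 72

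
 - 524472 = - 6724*78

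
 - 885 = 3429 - 4314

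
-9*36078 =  -324702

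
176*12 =2112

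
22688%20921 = 1767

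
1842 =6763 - 4921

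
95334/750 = 127+14/125 = 127.11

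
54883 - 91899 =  - 37016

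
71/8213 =71/8213= 0.01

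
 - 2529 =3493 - 6022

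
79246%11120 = 1406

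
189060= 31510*6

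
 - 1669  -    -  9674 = 8005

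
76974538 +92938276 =169912814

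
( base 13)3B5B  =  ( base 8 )20516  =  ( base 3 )102200210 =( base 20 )1166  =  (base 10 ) 8526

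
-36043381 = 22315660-58359041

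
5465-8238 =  - 2773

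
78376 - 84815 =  - 6439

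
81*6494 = 526014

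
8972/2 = 4486 = 4486.00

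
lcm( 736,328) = 30176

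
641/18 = 641/18 = 35.61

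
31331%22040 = 9291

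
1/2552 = 1/2552=   0.00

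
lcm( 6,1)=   6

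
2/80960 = 1/40480 = 0.00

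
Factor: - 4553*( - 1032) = 2^3*3^1*29^1*43^1*157^1 = 4698696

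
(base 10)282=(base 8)432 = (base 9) 343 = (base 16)11a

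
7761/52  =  149  +  1/4 = 149.25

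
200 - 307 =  - 107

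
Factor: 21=3^1 * 7^1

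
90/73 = 90/73=1.23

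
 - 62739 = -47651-15088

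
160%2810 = 160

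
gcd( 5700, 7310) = 10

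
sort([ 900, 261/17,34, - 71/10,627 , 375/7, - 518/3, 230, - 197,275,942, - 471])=[ - 471,-197, - 518/3, - 71/10, 261/17,34,  375/7,230, 275,627,900,942 ] 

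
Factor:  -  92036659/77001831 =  - 3^( - 2 )*11^1 *13^1 * 79^1 * 8147^1*8555759^( - 1)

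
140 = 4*35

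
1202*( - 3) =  -3606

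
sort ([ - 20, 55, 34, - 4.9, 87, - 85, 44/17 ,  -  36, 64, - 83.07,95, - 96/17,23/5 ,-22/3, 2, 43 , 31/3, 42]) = [ - 85 , - 83.07, - 36,-20,- 22/3, - 96/17, - 4.9,  2,44/17, 23/5, 31/3, 34,  42, 43,55 , 64, 87, 95] 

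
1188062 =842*1411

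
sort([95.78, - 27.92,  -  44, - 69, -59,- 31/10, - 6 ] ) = [ - 69,-59, - 44,  -  27.92, - 6, - 31/10, 95.78]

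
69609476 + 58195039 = 127804515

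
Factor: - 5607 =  - 3^2*7^1*89^1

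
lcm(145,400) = 11600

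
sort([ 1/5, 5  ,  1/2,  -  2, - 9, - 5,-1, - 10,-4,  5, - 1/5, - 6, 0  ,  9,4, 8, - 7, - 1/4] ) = [ - 10, - 9 , - 7, - 6, - 5, - 4,-2, - 1, - 1/4, - 1/5, 0, 1/5, 1/2,4,5,5, 8, 9 ] 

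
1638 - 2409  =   - 771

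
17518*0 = 0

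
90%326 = 90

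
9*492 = 4428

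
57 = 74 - 17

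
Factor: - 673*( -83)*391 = 21840869 = 17^1* 23^1 * 83^1*673^1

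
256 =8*32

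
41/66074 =41/66074 =0.00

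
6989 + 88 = 7077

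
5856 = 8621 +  - 2765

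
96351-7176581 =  - 7080230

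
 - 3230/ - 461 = 7  +  3/461 = 7.01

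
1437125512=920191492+516934020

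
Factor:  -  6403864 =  -2^3*800483^1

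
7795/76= 102 + 43/76 = 102.57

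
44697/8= 5587 + 1/8=5587.12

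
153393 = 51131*3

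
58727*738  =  43340526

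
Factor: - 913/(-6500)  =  2^( - 2)*5^(  -  3 )*11^1*13^(  -  1)*83^1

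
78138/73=1070+28/73 = 1070.38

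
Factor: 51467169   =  3^1*13^1*23^1*181^1 * 317^1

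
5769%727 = 680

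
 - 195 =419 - 614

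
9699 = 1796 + 7903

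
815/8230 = 163/1646= 0.10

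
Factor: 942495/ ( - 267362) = -2^(- 1)*3^1 * 5^1*19^1*37^( - 1) * 3307^1*3613^( - 1 ) 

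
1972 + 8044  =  10016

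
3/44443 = 3/44443 = 0.00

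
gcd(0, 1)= 1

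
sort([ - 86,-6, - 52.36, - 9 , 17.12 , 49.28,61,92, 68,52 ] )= [ - 86 , - 52.36, - 9, - 6,17.12,49.28,52, 61,  68, 92 ] 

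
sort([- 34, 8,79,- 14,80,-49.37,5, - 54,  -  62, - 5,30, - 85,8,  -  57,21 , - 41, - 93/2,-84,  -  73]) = [-85, - 84, - 73, - 62, - 57, - 54,- 49.37, -93/2 , -41, - 34, - 14,-5,5,8, 8 , 21, 30,79, 80]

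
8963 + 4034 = 12997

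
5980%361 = 204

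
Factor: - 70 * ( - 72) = 5040 = 2^4*3^2*5^1*7^1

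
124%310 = 124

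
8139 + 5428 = 13567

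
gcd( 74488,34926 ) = 2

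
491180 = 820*599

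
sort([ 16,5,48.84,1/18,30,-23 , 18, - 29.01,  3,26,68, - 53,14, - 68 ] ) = [ - 68,-53, - 29.01 , - 23, 1/18,3, 5,14, 16,18, 26  ,  30, 48.84,68 ]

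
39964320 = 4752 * 8410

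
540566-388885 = 151681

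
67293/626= 107 + 311/626 = 107.50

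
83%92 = 83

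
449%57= 50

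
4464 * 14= 62496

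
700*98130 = 68691000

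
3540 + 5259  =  8799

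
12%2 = 0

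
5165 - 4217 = 948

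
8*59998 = 479984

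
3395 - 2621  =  774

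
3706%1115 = 361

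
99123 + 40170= 139293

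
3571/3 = 1190 + 1/3  =  1190.33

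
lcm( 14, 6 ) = 42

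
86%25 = 11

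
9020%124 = 92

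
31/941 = 31/941  =  0.03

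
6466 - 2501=3965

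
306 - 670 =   -  364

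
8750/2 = 4375 = 4375.00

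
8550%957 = 894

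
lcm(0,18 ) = 0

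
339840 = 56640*6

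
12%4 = 0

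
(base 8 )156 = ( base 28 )3q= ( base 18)62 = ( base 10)110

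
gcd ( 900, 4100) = 100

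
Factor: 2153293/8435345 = 5^(-1)*107^( - 1) * 521^1 * 4133^1* 15767^ ( - 1 ) 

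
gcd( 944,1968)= 16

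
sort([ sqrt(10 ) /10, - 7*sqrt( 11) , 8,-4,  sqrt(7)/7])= [ - 7*sqrt(11 ), - 4, sqrt( 10)/10,sqrt(7 )/7,8]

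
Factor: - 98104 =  - 2^3 * 12263^1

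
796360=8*99545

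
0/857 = 0 = 0.00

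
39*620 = 24180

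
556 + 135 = 691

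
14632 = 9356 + 5276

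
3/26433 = 1/8811 =0.00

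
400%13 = 10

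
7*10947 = 76629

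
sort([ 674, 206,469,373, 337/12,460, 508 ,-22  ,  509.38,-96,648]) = [ - 96, - 22,  337/12, 206 , 373, 460, 469,508, 509.38,648, 674]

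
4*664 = 2656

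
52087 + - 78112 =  - 26025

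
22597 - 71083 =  - 48486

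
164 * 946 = 155144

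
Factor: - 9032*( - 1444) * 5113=66684809504 = 2^5*19^2*1129^1*5113^1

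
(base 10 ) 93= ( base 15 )63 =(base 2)1011101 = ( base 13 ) 72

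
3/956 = 3/956 = 0.00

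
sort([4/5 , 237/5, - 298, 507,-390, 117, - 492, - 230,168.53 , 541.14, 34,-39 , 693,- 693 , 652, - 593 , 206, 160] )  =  [ - 693, -593, - 492, - 390, -298,-230, - 39,4/5, 34, 237/5, 117,160,  168.53,  206, 507,541.14, 652, 693]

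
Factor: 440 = 2^3*5^1*  11^1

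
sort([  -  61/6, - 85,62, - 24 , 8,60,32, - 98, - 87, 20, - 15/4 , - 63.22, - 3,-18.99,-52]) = [ - 98, - 87, - 85, - 63.22, - 52, - 24, - 18.99 ,  -  61/6 , - 15/4, - 3,  8,20,  32,  60,62]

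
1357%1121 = 236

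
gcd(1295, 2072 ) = 259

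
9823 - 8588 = 1235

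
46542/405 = 114 + 124/135 = 114.92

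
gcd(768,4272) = 48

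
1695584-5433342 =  - 3737758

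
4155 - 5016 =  - 861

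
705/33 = 235/11 = 21.36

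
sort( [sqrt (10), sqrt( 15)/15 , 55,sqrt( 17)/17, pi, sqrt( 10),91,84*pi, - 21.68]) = [ -21.68,sqrt( 17)/17,sqrt(15 ) /15,  pi,sqrt(10),sqrt( 10 ), 55,91,84* pi ] 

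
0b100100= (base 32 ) 14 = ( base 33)13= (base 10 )36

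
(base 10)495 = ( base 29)H2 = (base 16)1ef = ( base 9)610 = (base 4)13233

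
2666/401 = 6 + 260/401 = 6.65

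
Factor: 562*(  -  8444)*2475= - 2^3*3^2*5^2*11^1*281^1*2111^1 = - 11745181800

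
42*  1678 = 70476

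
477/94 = 477/94 = 5.07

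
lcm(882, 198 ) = 9702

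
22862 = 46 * 497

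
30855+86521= 117376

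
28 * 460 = 12880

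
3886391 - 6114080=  - 2227689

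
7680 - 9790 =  - 2110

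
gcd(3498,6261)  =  3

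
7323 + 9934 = 17257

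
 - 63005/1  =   - 63005 = - 63005.00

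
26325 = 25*1053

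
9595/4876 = 9595/4876 =1.97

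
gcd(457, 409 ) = 1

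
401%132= 5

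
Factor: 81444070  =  2^1*5^1*19^1* 193^1 * 2221^1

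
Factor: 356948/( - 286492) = -67^( - 1)*1069^( - 1)*89237^1  =  - 89237/71623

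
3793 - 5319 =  - 1526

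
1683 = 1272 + 411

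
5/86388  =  5/86388 = 0.00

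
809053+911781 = 1720834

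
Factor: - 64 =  - 2^6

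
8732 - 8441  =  291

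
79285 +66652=145937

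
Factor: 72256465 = 5^1 * 14451293^1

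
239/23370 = 239/23370 = 0.01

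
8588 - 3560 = 5028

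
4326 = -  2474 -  - 6800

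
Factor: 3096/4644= 2/3 =2^1 *3^ ( - 1) 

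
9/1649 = 9/1649 = 0.01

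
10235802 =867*11806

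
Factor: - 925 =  - 5^2*37^1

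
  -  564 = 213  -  777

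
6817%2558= 1701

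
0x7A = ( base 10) 122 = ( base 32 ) 3q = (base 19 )68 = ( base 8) 172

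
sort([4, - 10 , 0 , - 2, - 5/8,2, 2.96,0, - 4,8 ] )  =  [ - 10,-4, - 2, - 5/8, 0,0,2,2.96, 4, 8 ] 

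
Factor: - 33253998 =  - 2^1*3^1 * 23^2 * 10477^1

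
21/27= 7/9 = 0.78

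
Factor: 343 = 7^3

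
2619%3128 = 2619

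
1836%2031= 1836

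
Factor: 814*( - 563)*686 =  - 2^2 * 7^3*11^1 * 37^1*563^1 = - 314381452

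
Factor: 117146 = 2^1*58573^1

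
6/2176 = 3/1088 = 0.00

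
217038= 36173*6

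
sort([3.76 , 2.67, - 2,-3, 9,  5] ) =[ - 3, - 2,  2.67, 3.76, 5, 9 ]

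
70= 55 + 15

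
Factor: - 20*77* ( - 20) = 30800 = 2^4*5^2*  7^1*11^1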